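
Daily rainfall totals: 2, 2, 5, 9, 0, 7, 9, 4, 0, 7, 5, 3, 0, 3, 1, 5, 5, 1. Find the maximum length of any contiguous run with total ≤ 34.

add 2: [2] sum 2, len 1
add 2: [2, 2] sum 4, len 2
add 5: [2, 2, 5] sum 9, len 3
add 9: [2, 2, 5, 9] sum 18, len 4
add 0: [2, 2, 5, 9, 0] sum 18, len 5
add 7: [2, 2, 5, 9, 0, 7] sum 25, len 6
add 9: [2, 2, 5, 9, 0, 7, 9] sum 34, len 7
add 4: [5, 9, 0, 7, 9, 4] sum 34, len 6
add 0: [5, 9, 0, 7, 9, 4, 0] sum 34, len 7
add 7: [0, 7, 9, 4, 0, 7] sum 27, len 6
add 5: [0, 7, 9, 4, 0, 7, 5] sum 32, len 7
add 3: [9, 4, 0, 7, 5, 3] sum 28, len 6
add 0: [9, 4, 0, 7, 5, 3, 0] sum 28, len 7
add 3: [9, 4, 0, 7, 5, 3, 0, 3] sum 31, len 8
add 1: [9, 4, 0, 7, 5, 3, 0, 3, 1] sum 32, len 9
add 5: [4, 0, 7, 5, 3, 0, 3, 1, 5] sum 28, len 9
add 5: [4, 0, 7, 5, 3, 0, 3, 1, 5, 5] sum 33, len 10
add 1: [4, 0, 7, 5, 3, 0, 3, 1, 5, 5, 1] sum 34, len 11
Longest length seen: 11.

11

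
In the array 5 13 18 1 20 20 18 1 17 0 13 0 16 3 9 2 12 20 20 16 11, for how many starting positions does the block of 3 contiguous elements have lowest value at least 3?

[5, 13, 18] → min 5  ≥ 3 ✓
[13, 18, 1] → min 1
[18, 1, 20] → min 1
[1, 20, 20] → min 1
[20, 20, 18] → min 18  ≥ 3 ✓
[20, 18, 1] → min 1
[18, 1, 17] → min 1
[1, 17, 0] → min 0
[17, 0, 13] → min 0
[0, 13, 0] → min 0
[13, 0, 16] → min 0
[0, 16, 3] → min 0
[16, 3, 9] → min 3  ≥ 3 ✓
[3, 9, 2] → min 2
[9, 2, 12] → min 2
[2, 12, 20] → min 2
[12, 20, 20] → min 12  ≥ 3 ✓
[20, 20, 16] → min 16  ≥ 3 ✓
[20, 16, 11] → min 11  ≥ 3 ✓
6 windows satisfy the condition.

6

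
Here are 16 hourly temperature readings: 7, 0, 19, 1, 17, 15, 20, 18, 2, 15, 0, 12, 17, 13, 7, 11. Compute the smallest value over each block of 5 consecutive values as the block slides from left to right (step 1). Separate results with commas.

0, 0, 1, 1, 2, 2, 0, 0, 0, 0, 0, 7

[7, 0, 19, 1, 17] → min 0
[0, 19, 1, 17, 15] → min 0
[19, 1, 17, 15, 20] → min 1
[1, 17, 15, 20, 18] → min 1
[17, 15, 20, 18, 2] → min 2
[15, 20, 18, 2, 15] → min 2
[20, 18, 2, 15, 0] → min 0
[18, 2, 15, 0, 12] → min 0
[2, 15, 0, 12, 17] → min 0
[15, 0, 12, 17, 13] → min 0
[0, 12, 17, 13, 7] → min 0
[12, 17, 13, 7, 11] → min 7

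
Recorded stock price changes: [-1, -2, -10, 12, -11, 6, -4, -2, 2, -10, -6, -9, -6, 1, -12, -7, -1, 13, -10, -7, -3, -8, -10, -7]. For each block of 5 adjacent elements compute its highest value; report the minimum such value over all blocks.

-3

Each size-5 window and its max:
-1 -2 -10 12 -11 → max 12
-2 -10 12 -11 6 → max 12
-10 12 -11 6 -4 → max 12
12 -11 6 -4 -2 → max 12
-11 6 -4 -2 2 → max 6
6 -4 -2 2 -10 → max 6
-4 -2 2 -10 -6 → max 2
-2 2 -10 -6 -9 → max 2
2 -10 -6 -9 -6 → max 2
-10 -6 -9 -6 1 → max 1
-6 -9 -6 1 -12 → max 1
-9 -6 1 -12 -7 → max 1
-6 1 -12 -7 -1 → max 1
1 -12 -7 -1 13 → max 13
-12 -7 -1 13 -10 → max 13
-7 -1 13 -10 -7 → max 13
-1 13 -10 -7 -3 → max 13
13 -10 -7 -3 -8 → max 13
-10 -7 -3 -8 -10 → max -3
-7 -3 -8 -10 -7 → max -3
Minimum of these is -3.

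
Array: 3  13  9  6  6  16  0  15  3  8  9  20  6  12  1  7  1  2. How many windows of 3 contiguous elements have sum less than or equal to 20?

6

(3, 13, 9) → sum 25
(13, 9, 6) → sum 28
(9, 6, 6) → sum 21
(6, 6, 16) → sum 28
(6, 16, 0) → sum 22
(16, 0, 15) → sum 31
(0, 15, 3) → sum 18  ≤ 20 ✓
(15, 3, 8) → sum 26
(3, 8, 9) → sum 20  ≤ 20 ✓
(8, 9, 20) → sum 37
(9, 20, 6) → sum 35
(20, 6, 12) → sum 38
(6, 12, 1) → sum 19  ≤ 20 ✓
(12, 1, 7) → sum 20  ≤ 20 ✓
(1, 7, 1) → sum 9  ≤ 20 ✓
(7, 1, 2) → sum 10  ≤ 20 ✓
6 windows satisfy the condition.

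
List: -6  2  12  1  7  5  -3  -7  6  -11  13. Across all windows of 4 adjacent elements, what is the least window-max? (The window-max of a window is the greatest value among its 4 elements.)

Each size-4 window and its max:
[-6, 2, 12, 1] → max 12
[2, 12, 1, 7] → max 12
[12, 1, 7, 5] → max 12
[1, 7, 5, -3] → max 7
[7, 5, -3, -7] → max 7
[5, -3, -7, 6] → max 6
[-3, -7, 6, -11] → max 6
[-7, 6, -11, 13] → max 13
Least of these is 6.

6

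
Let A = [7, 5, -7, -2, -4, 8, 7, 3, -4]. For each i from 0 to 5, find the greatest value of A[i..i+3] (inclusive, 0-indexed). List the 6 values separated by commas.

7, 5, 8, 8, 8, 8

7 5 -7 -2 → max 7
5 -7 -2 -4 → max 5
-7 -2 -4 8 → max 8
-2 -4 8 7 → max 8
-4 8 7 3 → max 8
8 7 3 -4 → max 8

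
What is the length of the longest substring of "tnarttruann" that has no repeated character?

5

[t] len 1
[t, n] len 2
[t, n, a] len 3
[t, n, a, r] len 4
[n, a, r, t] len 4
[t] len 1
[t, r] len 2
[t, r, u] len 3
[t, r, u, a] len 4
[t, r, u, a, n] len 5
[n] len 1
Longest all-distinct length: 5.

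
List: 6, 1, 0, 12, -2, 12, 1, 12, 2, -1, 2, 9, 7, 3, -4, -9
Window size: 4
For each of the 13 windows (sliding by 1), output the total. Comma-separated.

6 1 0 12 → sum 19
1 0 12 -2 → sum 11
0 12 -2 12 → sum 22
12 -2 12 1 → sum 23
-2 12 1 12 → sum 23
12 1 12 2 → sum 27
1 12 2 -1 → sum 14
12 2 -1 2 → sum 15
2 -1 2 9 → sum 12
-1 2 9 7 → sum 17
2 9 7 3 → sum 21
9 7 3 -4 → sum 15
7 3 -4 -9 → sum -3

19, 11, 22, 23, 23, 27, 14, 15, 12, 17, 21, 15, -3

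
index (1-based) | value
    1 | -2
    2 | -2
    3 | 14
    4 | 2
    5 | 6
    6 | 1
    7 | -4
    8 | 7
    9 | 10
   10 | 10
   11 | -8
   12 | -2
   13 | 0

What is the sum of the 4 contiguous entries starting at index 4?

5

Elements at indices 4..7: 2, 6, 1, -4
sum(2, 6, 1, -4) = 5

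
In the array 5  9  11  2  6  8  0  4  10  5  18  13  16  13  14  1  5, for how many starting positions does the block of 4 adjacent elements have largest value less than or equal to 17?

5 9 11 2 → max 11  ≤ 17 ✓
9 11 2 6 → max 11  ≤ 17 ✓
11 2 6 8 → max 11  ≤ 17 ✓
2 6 8 0 → max 8  ≤ 17 ✓
6 8 0 4 → max 8  ≤ 17 ✓
8 0 4 10 → max 10  ≤ 17 ✓
0 4 10 5 → max 10  ≤ 17 ✓
4 10 5 18 → max 18
10 5 18 13 → max 18
5 18 13 16 → max 18
18 13 16 13 → max 18
13 16 13 14 → max 16  ≤ 17 ✓
16 13 14 1 → max 16  ≤ 17 ✓
13 14 1 5 → max 14  ≤ 17 ✓
10 windows satisfy the condition.

10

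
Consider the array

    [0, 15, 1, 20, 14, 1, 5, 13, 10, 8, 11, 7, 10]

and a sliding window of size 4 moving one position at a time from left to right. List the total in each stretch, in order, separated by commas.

Sliding a size-4 window across the 13 values:
0 15 1 20 → sum 36
15 1 20 14 → sum 50
1 20 14 1 → sum 36
20 14 1 5 → sum 40
14 1 5 13 → sum 33
1 5 13 10 → sum 29
5 13 10 8 → sum 36
13 10 8 11 → sum 42
10 8 11 7 → sum 36
8 11 7 10 → sum 36

36, 50, 36, 40, 33, 29, 36, 42, 36, 36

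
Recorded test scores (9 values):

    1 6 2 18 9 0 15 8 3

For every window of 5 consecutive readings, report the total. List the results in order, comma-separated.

36, 35, 44, 50, 35

Sliding a size-5 window across the 9 values:
(1, 6, 2, 18, 9) → sum 36
(6, 2, 18, 9, 0) → sum 35
(2, 18, 9, 0, 15) → sum 44
(18, 9, 0, 15, 8) → sum 50
(9, 0, 15, 8, 3) → sum 35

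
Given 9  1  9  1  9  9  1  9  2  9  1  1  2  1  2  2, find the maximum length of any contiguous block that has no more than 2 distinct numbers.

8

add 9: window [9] (1 distinct), len 1
add 1: window [9, 1] (2 distinct), len 2
add 9: window [9, 1, 9] (2 distinct), len 3
add 1: window [9, 1, 9, 1] (2 distinct), len 4
add 9: window [9, 1, 9, 1, 9] (2 distinct), len 5
add 9: window [9, 1, 9, 1, 9, 9] (2 distinct), len 6
add 1: window [9, 1, 9, 1, 9, 9, 1] (2 distinct), len 7
add 9: window [9, 1, 9, 1, 9, 9, 1, 9] (2 distinct), len 8
add 2: window [9, 2] (2 distinct), len 2
add 9: window [9, 2, 9] (2 distinct), len 3
add 1: window [9, 1] (2 distinct), len 2
add 1: window [9, 1, 1] (2 distinct), len 3
add 2: window [1, 1, 2] (2 distinct), len 3
add 1: window [1, 1, 2, 1] (2 distinct), len 4
add 2: window [1, 1, 2, 1, 2] (2 distinct), len 5
add 2: window [1, 1, 2, 1, 2, 2] (2 distinct), len 6
Longest length with ≤2 distinct: 8.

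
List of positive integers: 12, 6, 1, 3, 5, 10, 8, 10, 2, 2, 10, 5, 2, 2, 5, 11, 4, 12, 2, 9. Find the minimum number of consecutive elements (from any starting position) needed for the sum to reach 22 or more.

add 12: running sum 12 < 22
add 6: running sum 18 < 22
add 1: running sum 19 < 22
add 3: shortest ending here [12, 6, 1, 3] sum 22, len 4
add 5: shortest ending here [12, 6, 1, 3, 5] sum 27, len 5
add 10: shortest ending here [6, 1, 3, 5, 10] sum 25, len 5
add 8: shortest ending here [5, 10, 8] sum 23, len 3
add 10: shortest ending here [10, 8, 10] sum 28, len 3
add 2: shortest ending here [10, 8, 10, 2] sum 30, len 4
add 2: shortest ending here [8, 10, 2, 2] sum 22, len 4
add 10: shortest ending here [10, 2, 2, 10] sum 24, len 4
add 5: shortest ending here [10, 2, 2, 10, 5] sum 29, len 5
add 2: shortest ending here [10, 2, 2, 10, 5, 2] sum 31, len 6
add 2: shortest ending here [2, 2, 10, 5, 2, 2] sum 23, len 6
add 5: shortest ending here [10, 5, 2, 2, 5] sum 24, len 5
add 11: shortest ending here [5, 2, 2, 5, 11] sum 25, len 5
add 4: shortest ending here [2, 5, 11, 4] sum 22, len 4
add 12: shortest ending here [11, 4, 12] sum 27, len 3
add 2: shortest ending here [11, 4, 12, 2] sum 29, len 4
add 9: shortest ending here [12, 2, 9] sum 23, len 3
Shortest qualifying length: 3.

3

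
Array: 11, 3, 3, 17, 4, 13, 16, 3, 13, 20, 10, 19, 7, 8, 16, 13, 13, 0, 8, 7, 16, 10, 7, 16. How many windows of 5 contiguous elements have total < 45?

5

[11, 3, 3, 17, 4] → sum 38  < 45 ✓
[3, 3, 17, 4, 13] → sum 40  < 45 ✓
[3, 17, 4, 13, 16] → sum 53
[17, 4, 13, 16, 3] → sum 53
[4, 13, 16, 3, 13] → sum 49
[13, 16, 3, 13, 20] → sum 65
[16, 3, 13, 20, 10] → sum 62
[3, 13, 20, 10, 19] → sum 65
[13, 20, 10, 19, 7] → sum 69
[20, 10, 19, 7, 8] → sum 64
[10, 19, 7, 8, 16] → sum 60
[19, 7, 8, 16, 13] → sum 63
[7, 8, 16, 13, 13] → sum 57
[8, 16, 13, 13, 0] → sum 50
[16, 13, 13, 0, 8] → sum 50
[13, 13, 0, 8, 7] → sum 41  < 45 ✓
[13, 0, 8, 7, 16] → sum 44  < 45 ✓
[0, 8, 7, 16, 10] → sum 41  < 45 ✓
[8, 7, 16, 10, 7] → sum 48
[7, 16, 10, 7, 16] → sum 56
5 windows satisfy the condition.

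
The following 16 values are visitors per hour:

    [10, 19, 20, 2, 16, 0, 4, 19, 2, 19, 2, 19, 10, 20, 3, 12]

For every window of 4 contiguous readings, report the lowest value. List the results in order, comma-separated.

(10, 19, 20, 2) → min 2
(19, 20, 2, 16) → min 2
(20, 2, 16, 0) → min 0
(2, 16, 0, 4) → min 0
(16, 0, 4, 19) → min 0
(0, 4, 19, 2) → min 0
(4, 19, 2, 19) → min 2
(19, 2, 19, 2) → min 2
(2, 19, 2, 19) → min 2
(19, 2, 19, 10) → min 2
(2, 19, 10, 20) → min 2
(19, 10, 20, 3) → min 3
(10, 20, 3, 12) → min 3

2, 2, 0, 0, 0, 0, 2, 2, 2, 2, 2, 3, 3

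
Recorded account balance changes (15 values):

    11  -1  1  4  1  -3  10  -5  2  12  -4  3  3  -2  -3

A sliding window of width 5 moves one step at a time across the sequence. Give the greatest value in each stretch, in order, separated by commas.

11 -1 1 4 1 → max 11
-1 1 4 1 -3 → max 4
1 4 1 -3 10 → max 10
4 1 -3 10 -5 → max 10
1 -3 10 -5 2 → max 10
-3 10 -5 2 12 → max 12
10 -5 2 12 -4 → max 12
-5 2 12 -4 3 → max 12
2 12 -4 3 3 → max 12
12 -4 3 3 -2 → max 12
-4 3 3 -2 -3 → max 3

11, 4, 10, 10, 10, 12, 12, 12, 12, 12, 3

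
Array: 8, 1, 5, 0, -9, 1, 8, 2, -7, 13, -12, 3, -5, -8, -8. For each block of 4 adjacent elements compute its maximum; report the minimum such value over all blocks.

3

[8, 1, 5, 0] → max 8
[1, 5, 0, -9] → max 5
[5, 0, -9, 1] → max 5
[0, -9, 1, 8] → max 8
[-9, 1, 8, 2] → max 8
[1, 8, 2, -7] → max 8
[8, 2, -7, 13] → max 13
[2, -7, 13, -12] → max 13
[-7, 13, -12, 3] → max 13
[13, -12, 3, -5] → max 13
[-12, 3, -5, -8] → max 3
[3, -5, -8, -8] → max 3
Minimum of these is 3.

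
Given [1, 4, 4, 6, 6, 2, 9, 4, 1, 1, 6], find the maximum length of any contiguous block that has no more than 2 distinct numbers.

Extend right; when distinct count exceeds 2, shrink from the left:
[1] 1 distinct, len 1
[1, 4] 2 distinct, len 2
[1, 4, 4] 2 distinct, len 3
[4, 4, 6] 2 distinct, len 3
[4, 4, 6, 6] 2 distinct, len 4
[6, 6, 2] 2 distinct, len 3
[2, 9] 2 distinct, len 2
[9, 4] 2 distinct, len 2
[4, 1] 2 distinct, len 2
[4, 1, 1] 2 distinct, len 3
[1, 1, 6] 2 distinct, len 3
Longest length with ≤2 distinct: 4.

4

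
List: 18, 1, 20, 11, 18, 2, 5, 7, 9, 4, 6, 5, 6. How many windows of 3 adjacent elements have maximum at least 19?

(18, 1, 20) → max 20  ≥ 19 ✓
(1, 20, 11) → max 20  ≥ 19 ✓
(20, 11, 18) → max 20  ≥ 19 ✓
(11, 18, 2) → max 18
(18, 2, 5) → max 18
(2, 5, 7) → max 7
(5, 7, 9) → max 9
(7, 9, 4) → max 9
(9, 4, 6) → max 9
(4, 6, 5) → max 6
(6, 5, 6) → max 6
3 windows satisfy the condition.

3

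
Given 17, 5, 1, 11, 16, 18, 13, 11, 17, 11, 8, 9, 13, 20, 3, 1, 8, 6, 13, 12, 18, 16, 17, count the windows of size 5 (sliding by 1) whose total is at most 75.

18

17 5 1 11 16 → sum 50  ≤ 75 ✓
5 1 11 16 18 → sum 51  ≤ 75 ✓
1 11 16 18 13 → sum 59  ≤ 75 ✓
11 16 18 13 11 → sum 69  ≤ 75 ✓
16 18 13 11 17 → sum 75  ≤ 75 ✓
18 13 11 17 11 → sum 70  ≤ 75 ✓
13 11 17 11 8 → sum 60  ≤ 75 ✓
11 17 11 8 9 → sum 56  ≤ 75 ✓
17 11 8 9 13 → sum 58  ≤ 75 ✓
11 8 9 13 20 → sum 61  ≤ 75 ✓
8 9 13 20 3 → sum 53  ≤ 75 ✓
9 13 20 3 1 → sum 46  ≤ 75 ✓
13 20 3 1 8 → sum 45  ≤ 75 ✓
20 3 1 8 6 → sum 38  ≤ 75 ✓
3 1 8 6 13 → sum 31  ≤ 75 ✓
1 8 6 13 12 → sum 40  ≤ 75 ✓
8 6 13 12 18 → sum 57  ≤ 75 ✓
6 13 12 18 16 → sum 65  ≤ 75 ✓
13 12 18 16 17 → sum 76
18 windows satisfy the condition.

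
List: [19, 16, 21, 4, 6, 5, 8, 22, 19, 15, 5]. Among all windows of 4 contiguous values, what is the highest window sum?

[19, 16, 21, 4] → sum 60
[16, 21, 4, 6] → sum 47
[21, 4, 6, 5] → sum 36
[4, 6, 5, 8] → sum 23
[6, 5, 8, 22] → sum 41
[5, 8, 22, 19] → sum 54
[8, 22, 19, 15] → sum 64
[22, 19, 15, 5] → sum 61
Highest of these is 64.

64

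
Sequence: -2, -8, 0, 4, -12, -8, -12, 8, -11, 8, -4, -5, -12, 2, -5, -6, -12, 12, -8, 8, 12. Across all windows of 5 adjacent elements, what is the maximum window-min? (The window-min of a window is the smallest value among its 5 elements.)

-11

Window mins for each of the 17 positions:
-2 -8 0 4 -12 → min -12
-8 0 4 -12 -8 → min -12
0 4 -12 -8 -12 → min -12
4 -12 -8 -12 8 → min -12
-12 -8 -12 8 -11 → min -12
-8 -12 8 -11 8 → min -12
-12 8 -11 8 -4 → min -12
8 -11 8 -4 -5 → min -11
-11 8 -4 -5 -12 → min -12
8 -4 -5 -12 2 → min -12
-4 -5 -12 2 -5 → min -12
-5 -12 2 -5 -6 → min -12
-12 2 -5 -6 -12 → min -12
2 -5 -6 -12 12 → min -12
-5 -6 -12 12 -8 → min -12
-6 -12 12 -8 8 → min -12
-12 12 -8 8 12 → min -12
Maximum of these is -11.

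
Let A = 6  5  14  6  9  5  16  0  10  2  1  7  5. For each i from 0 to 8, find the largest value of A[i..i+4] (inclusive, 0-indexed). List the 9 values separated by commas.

(6, 5, 14, 6, 9) → max 14
(5, 14, 6, 9, 5) → max 14
(14, 6, 9, 5, 16) → max 16
(6, 9, 5, 16, 0) → max 16
(9, 5, 16, 0, 10) → max 16
(5, 16, 0, 10, 2) → max 16
(16, 0, 10, 2, 1) → max 16
(0, 10, 2, 1, 7) → max 10
(10, 2, 1, 7, 5) → max 10

14, 14, 16, 16, 16, 16, 16, 10, 10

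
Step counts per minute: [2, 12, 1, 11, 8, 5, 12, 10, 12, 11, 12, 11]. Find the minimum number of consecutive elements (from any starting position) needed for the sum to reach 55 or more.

5

add 2: running sum 2 < 55
add 12: running sum 14 < 55
add 1: running sum 15 < 55
add 11: running sum 26 < 55
add 8: running sum 34 < 55
add 5: running sum 39 < 55
add 12: running sum 51 < 55
add 10: shortest ending here [12, 1, 11, 8, 5, 12, 10] sum 59, len 7
add 12: shortest ending here [11, 8, 5, 12, 10, 12] sum 58, len 6
add 11: shortest ending here [8, 5, 12, 10, 12, 11] sum 58, len 6
add 12: shortest ending here [12, 10, 12, 11, 12] sum 57, len 5
add 11: shortest ending here [10, 12, 11, 12, 11] sum 56, len 5
Shortest qualifying length: 5.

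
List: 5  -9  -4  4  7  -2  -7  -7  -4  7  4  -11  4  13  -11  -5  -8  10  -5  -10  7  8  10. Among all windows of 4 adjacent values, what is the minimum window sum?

-20

5 -9 -4 4 → sum -4
-9 -4 4 7 → sum -2
-4 4 7 -2 → sum 5
4 7 -2 -7 → sum 2
7 -2 -7 -7 → sum -9
-2 -7 -7 -4 → sum -20
-7 -7 -4 7 → sum -11
-7 -4 7 4 → sum 0
-4 7 4 -11 → sum -4
7 4 -11 4 → sum 4
4 -11 4 13 → sum 10
-11 4 13 -11 → sum -5
4 13 -11 -5 → sum 1
13 -11 -5 -8 → sum -11
-11 -5 -8 10 → sum -14
-5 -8 10 -5 → sum -8
-8 10 -5 -10 → sum -13
10 -5 -10 7 → sum 2
-5 -10 7 8 → sum 0
-10 7 8 10 → sum 15
Minimum of these is -20.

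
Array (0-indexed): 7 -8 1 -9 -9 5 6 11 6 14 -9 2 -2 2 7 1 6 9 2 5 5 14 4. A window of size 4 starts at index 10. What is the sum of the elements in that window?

Elements at indices 10..13: -9, 2, -2, 2
sum(-9, 2, -2, 2) = -7

-7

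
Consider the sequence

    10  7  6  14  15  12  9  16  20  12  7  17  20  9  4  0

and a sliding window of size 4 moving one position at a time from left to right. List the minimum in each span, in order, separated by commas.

6, 6, 6, 9, 9, 9, 9, 7, 7, 7, 7, 4, 0

Sliding a size-4 window across the 16 values:
(10, 7, 6, 14) → min 6
(7, 6, 14, 15) → min 6
(6, 14, 15, 12) → min 6
(14, 15, 12, 9) → min 9
(15, 12, 9, 16) → min 9
(12, 9, 16, 20) → min 9
(9, 16, 20, 12) → min 9
(16, 20, 12, 7) → min 7
(20, 12, 7, 17) → min 7
(12, 7, 17, 20) → min 7
(7, 17, 20, 9) → min 7
(17, 20, 9, 4) → min 4
(20, 9, 4, 0) → min 0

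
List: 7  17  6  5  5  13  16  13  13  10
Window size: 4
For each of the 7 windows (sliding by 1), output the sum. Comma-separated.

7 17 6 5 → sum 35
17 6 5 5 → sum 33
6 5 5 13 → sum 29
5 5 13 16 → sum 39
5 13 16 13 → sum 47
13 16 13 13 → sum 55
16 13 13 10 → sum 52

35, 33, 29, 39, 47, 55, 52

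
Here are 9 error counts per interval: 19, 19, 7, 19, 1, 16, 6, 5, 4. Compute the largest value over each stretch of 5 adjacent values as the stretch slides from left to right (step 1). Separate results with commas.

19, 19, 19, 19, 16

19 19 7 19 1 → max 19
19 7 19 1 16 → max 19
7 19 1 16 6 → max 19
19 1 16 6 5 → max 19
1 16 6 5 4 → max 16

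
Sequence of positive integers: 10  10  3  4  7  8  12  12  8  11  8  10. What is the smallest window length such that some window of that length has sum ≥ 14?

add 10: running sum 10 < 14
end 1: [10, 10] sum 20, len 2
end 2: [10, 10, 3] sum 23, len 3
end 3: [10, 3, 4] sum 17, len 3
end 4: [3, 4, 7] sum 14, len 3
end 5: [7, 8] sum 15, len 2
end 6: [8, 12] sum 20, len 2
end 7: [12, 12] sum 24, len 2
end 8: [12, 8] sum 20, len 2
end 9: [8, 11] sum 19, len 2
end 10: [11, 8] sum 19, len 2
end 11: [8, 10] sum 18, len 2
Shortest qualifying length: 2.

2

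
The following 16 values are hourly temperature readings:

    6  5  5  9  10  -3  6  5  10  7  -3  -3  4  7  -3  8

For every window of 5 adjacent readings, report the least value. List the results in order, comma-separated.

5, -3, -3, -3, -3, -3, -3, -3, -3, -3, -3, -3

(6, 5, 5, 9, 10) → min 5
(5, 5, 9, 10, -3) → min -3
(5, 9, 10, -3, 6) → min -3
(9, 10, -3, 6, 5) → min -3
(10, -3, 6, 5, 10) → min -3
(-3, 6, 5, 10, 7) → min -3
(6, 5, 10, 7, -3) → min -3
(5, 10, 7, -3, -3) → min -3
(10, 7, -3, -3, 4) → min -3
(7, -3, -3, 4, 7) → min -3
(-3, -3, 4, 7, -3) → min -3
(-3, 4, 7, -3, 8) → min -3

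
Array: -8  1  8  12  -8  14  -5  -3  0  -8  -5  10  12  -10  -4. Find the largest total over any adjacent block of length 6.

22

-8 1 8 12 -8 14 → sum 19
1 8 12 -8 14 -5 → sum 22
8 12 -8 14 -5 -3 → sum 18
12 -8 14 -5 -3 0 → sum 10
-8 14 -5 -3 0 -8 → sum -10
14 -5 -3 0 -8 -5 → sum -7
-5 -3 0 -8 -5 10 → sum -11
-3 0 -8 -5 10 12 → sum 6
0 -8 -5 10 12 -10 → sum -1
-8 -5 10 12 -10 -4 → sum -5
Largest of these is 22.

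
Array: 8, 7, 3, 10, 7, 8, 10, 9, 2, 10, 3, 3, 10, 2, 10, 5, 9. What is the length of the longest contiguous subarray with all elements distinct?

5

add 8: [8] len 1
add 7: [8, 7] len 2
add 3: [8, 7, 3] len 3
add 10: [8, 7, 3, 10] len 4
add 7 (repeat 7, move left end past it): [3, 10, 7] len 3
add 8: [3, 10, 7, 8] len 4
add 10 (repeat 10, move left end past it): [7, 8, 10] len 3
add 9: [7, 8, 10, 9] len 4
add 2: [7, 8, 10, 9, 2] len 5
add 10 (repeat 10, move left end past it): [9, 2, 10] len 3
add 3: [9, 2, 10, 3] len 4
add 3 (repeat 3, move left end past it): [3] len 1
add 10: [3, 10] len 2
add 2: [3, 10, 2] len 3
add 10 (repeat 10, move left end past it): [2, 10] len 2
add 5: [2, 10, 5] len 3
add 9: [2, 10, 5, 9] len 4
Longest all-distinct length: 5.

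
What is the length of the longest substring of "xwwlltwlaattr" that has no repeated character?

add x: [x] len 1
add w: [x, w] len 2
add w (repeat w, move left end past it): [w] len 1
add l: [w, l] len 2
add l (repeat l, move left end past it): [l] len 1
add t: [l, t] len 2
add w: [l, t, w] len 3
add l (repeat l, move left end past it): [t, w, l] len 3
add a: [t, w, l, a] len 4
add a (repeat a, move left end past it): [a] len 1
add t: [a, t] len 2
add t (repeat t, move left end past it): [t] len 1
add r: [t, r] len 2
Longest all-distinct length: 4.

4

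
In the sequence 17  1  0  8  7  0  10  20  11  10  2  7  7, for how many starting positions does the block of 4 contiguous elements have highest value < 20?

17 1 0 8 → max 17  < 20 ✓
1 0 8 7 → max 8  < 20 ✓
0 8 7 0 → max 8  < 20 ✓
8 7 0 10 → max 10  < 20 ✓
7 0 10 20 → max 20
0 10 20 11 → max 20
10 20 11 10 → max 20
20 11 10 2 → max 20
11 10 2 7 → max 11  < 20 ✓
10 2 7 7 → max 10  < 20 ✓
6 windows satisfy the condition.

6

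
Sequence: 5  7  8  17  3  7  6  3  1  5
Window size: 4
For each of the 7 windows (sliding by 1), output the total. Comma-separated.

Sliding a size-4 window across the 10 values:
[5, 7, 8, 17] → sum 37
[7, 8, 17, 3] → sum 35
[8, 17, 3, 7] → sum 35
[17, 3, 7, 6] → sum 33
[3, 7, 6, 3] → sum 19
[7, 6, 3, 1] → sum 17
[6, 3, 1, 5] → sum 15

37, 35, 35, 33, 19, 17, 15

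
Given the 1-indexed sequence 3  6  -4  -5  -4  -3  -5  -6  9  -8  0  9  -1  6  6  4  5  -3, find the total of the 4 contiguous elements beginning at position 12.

20

Elements at indices 12..15: 9, -1, 6, 6
sum(9, -1, 6, 6) = 20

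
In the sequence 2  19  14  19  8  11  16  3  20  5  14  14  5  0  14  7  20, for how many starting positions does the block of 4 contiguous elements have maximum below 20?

[2, 19, 14, 19] → max 19  < 20 ✓
[19, 14, 19, 8] → max 19  < 20 ✓
[14, 19, 8, 11] → max 19  < 20 ✓
[19, 8, 11, 16] → max 19  < 20 ✓
[8, 11, 16, 3] → max 16  < 20 ✓
[11, 16, 3, 20] → max 20
[16, 3, 20, 5] → max 20
[3, 20, 5, 14] → max 20
[20, 5, 14, 14] → max 20
[5, 14, 14, 5] → max 14  < 20 ✓
[14, 14, 5, 0] → max 14  < 20 ✓
[14, 5, 0, 14] → max 14  < 20 ✓
[5, 0, 14, 7] → max 14  < 20 ✓
[0, 14, 7, 20] → max 20
9 windows satisfy the condition.

9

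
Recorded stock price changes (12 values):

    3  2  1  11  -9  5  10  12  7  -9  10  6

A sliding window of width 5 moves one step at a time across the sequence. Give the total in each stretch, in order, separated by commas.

8, 10, 18, 29, 25, 25, 30, 26

3 2 1 11 -9 → sum 8
2 1 11 -9 5 → sum 10
1 11 -9 5 10 → sum 18
11 -9 5 10 12 → sum 29
-9 5 10 12 7 → sum 25
5 10 12 7 -9 → sum 25
10 12 7 -9 10 → sum 30
12 7 -9 10 6 → sum 26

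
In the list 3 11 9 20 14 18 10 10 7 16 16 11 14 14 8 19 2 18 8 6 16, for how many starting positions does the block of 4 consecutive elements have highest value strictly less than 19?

10

3 11 9 20 → max 20
11 9 20 14 → max 20
9 20 14 18 → max 20
20 14 18 10 → max 20
14 18 10 10 → max 18  < 19 ✓
18 10 10 7 → max 18  < 19 ✓
10 10 7 16 → max 16  < 19 ✓
10 7 16 16 → max 16  < 19 ✓
7 16 16 11 → max 16  < 19 ✓
16 16 11 14 → max 16  < 19 ✓
16 11 14 14 → max 16  < 19 ✓
11 14 14 8 → max 14  < 19 ✓
14 14 8 19 → max 19
14 8 19 2 → max 19
8 19 2 18 → max 19
19 2 18 8 → max 19
2 18 8 6 → max 18  < 19 ✓
18 8 6 16 → max 18  < 19 ✓
10 windows satisfy the condition.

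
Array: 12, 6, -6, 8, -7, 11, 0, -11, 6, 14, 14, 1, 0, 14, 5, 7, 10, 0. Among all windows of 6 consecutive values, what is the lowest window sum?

Each size-6 window and its sum:
12 6 -6 8 -7 11 → sum 24
6 -6 8 -7 11 0 → sum 12
-6 8 -7 11 0 -11 → sum -5
8 -7 11 0 -11 6 → sum 7
-7 11 0 -11 6 14 → sum 13
11 0 -11 6 14 14 → sum 34
0 -11 6 14 14 1 → sum 24
-11 6 14 14 1 0 → sum 24
6 14 14 1 0 14 → sum 49
14 14 1 0 14 5 → sum 48
14 1 0 14 5 7 → sum 41
1 0 14 5 7 10 → sum 37
0 14 5 7 10 0 → sum 36
Lowest of these is -5.

-5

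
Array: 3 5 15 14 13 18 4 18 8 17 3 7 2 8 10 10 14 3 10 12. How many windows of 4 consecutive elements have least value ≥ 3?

13

[3, 5, 15, 14] → min 3  ≥ 3 ✓
[5, 15, 14, 13] → min 5  ≥ 3 ✓
[15, 14, 13, 18] → min 13  ≥ 3 ✓
[14, 13, 18, 4] → min 4  ≥ 3 ✓
[13, 18, 4, 18] → min 4  ≥ 3 ✓
[18, 4, 18, 8] → min 4  ≥ 3 ✓
[4, 18, 8, 17] → min 4  ≥ 3 ✓
[18, 8, 17, 3] → min 3  ≥ 3 ✓
[8, 17, 3, 7] → min 3  ≥ 3 ✓
[17, 3, 7, 2] → min 2
[3, 7, 2, 8] → min 2
[7, 2, 8, 10] → min 2
[2, 8, 10, 10] → min 2
[8, 10, 10, 14] → min 8  ≥ 3 ✓
[10, 10, 14, 3] → min 3  ≥ 3 ✓
[10, 14, 3, 10] → min 3  ≥ 3 ✓
[14, 3, 10, 12] → min 3  ≥ 3 ✓
13 windows satisfy the condition.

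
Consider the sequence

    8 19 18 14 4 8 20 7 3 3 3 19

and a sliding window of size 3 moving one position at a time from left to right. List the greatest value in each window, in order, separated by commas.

(8, 19, 18) → max 19
(19, 18, 14) → max 19
(18, 14, 4) → max 18
(14, 4, 8) → max 14
(4, 8, 20) → max 20
(8, 20, 7) → max 20
(20, 7, 3) → max 20
(7, 3, 3) → max 7
(3, 3, 3) → max 3
(3, 3, 19) → max 19

19, 19, 18, 14, 20, 20, 20, 7, 3, 19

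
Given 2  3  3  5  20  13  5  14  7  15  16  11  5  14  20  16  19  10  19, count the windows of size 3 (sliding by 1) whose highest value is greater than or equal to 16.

2 3 3 → max 3
3 3 5 → max 5
3 5 20 → max 20  ≥ 16 ✓
5 20 13 → max 20  ≥ 16 ✓
20 13 5 → max 20  ≥ 16 ✓
13 5 14 → max 14
5 14 7 → max 14
14 7 15 → max 15
7 15 16 → max 16  ≥ 16 ✓
15 16 11 → max 16  ≥ 16 ✓
16 11 5 → max 16  ≥ 16 ✓
11 5 14 → max 14
5 14 20 → max 20  ≥ 16 ✓
14 20 16 → max 20  ≥ 16 ✓
20 16 19 → max 20  ≥ 16 ✓
16 19 10 → max 19  ≥ 16 ✓
19 10 19 → max 19  ≥ 16 ✓
11 windows satisfy the condition.

11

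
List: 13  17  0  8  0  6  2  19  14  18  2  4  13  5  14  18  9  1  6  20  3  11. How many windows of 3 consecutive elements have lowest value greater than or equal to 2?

12

(13, 17, 0) → min 0
(17, 0, 8) → min 0
(0, 8, 0) → min 0
(8, 0, 6) → min 0
(0, 6, 2) → min 0
(6, 2, 19) → min 2  ≥ 2 ✓
(2, 19, 14) → min 2  ≥ 2 ✓
(19, 14, 18) → min 14  ≥ 2 ✓
(14, 18, 2) → min 2  ≥ 2 ✓
(18, 2, 4) → min 2  ≥ 2 ✓
(2, 4, 13) → min 2  ≥ 2 ✓
(4, 13, 5) → min 4  ≥ 2 ✓
(13, 5, 14) → min 5  ≥ 2 ✓
(5, 14, 18) → min 5  ≥ 2 ✓
(14, 18, 9) → min 9  ≥ 2 ✓
(18, 9, 1) → min 1
(9, 1, 6) → min 1
(1, 6, 20) → min 1
(6, 20, 3) → min 3  ≥ 2 ✓
(20, 3, 11) → min 3  ≥ 2 ✓
12 windows satisfy the condition.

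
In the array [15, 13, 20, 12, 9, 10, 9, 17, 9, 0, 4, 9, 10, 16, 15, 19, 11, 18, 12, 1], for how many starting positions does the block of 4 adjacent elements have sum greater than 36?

13

15 13 20 12 → sum 60  > 36 ✓
13 20 12 9 → sum 54  > 36 ✓
20 12 9 10 → sum 51  > 36 ✓
12 9 10 9 → sum 40  > 36 ✓
9 10 9 17 → sum 45  > 36 ✓
10 9 17 9 → sum 45  > 36 ✓
9 17 9 0 → sum 35
17 9 0 4 → sum 30
9 0 4 9 → sum 22
0 4 9 10 → sum 23
4 9 10 16 → sum 39  > 36 ✓
9 10 16 15 → sum 50  > 36 ✓
10 16 15 19 → sum 60  > 36 ✓
16 15 19 11 → sum 61  > 36 ✓
15 19 11 18 → sum 63  > 36 ✓
19 11 18 12 → sum 60  > 36 ✓
11 18 12 1 → sum 42  > 36 ✓
13 windows satisfy the condition.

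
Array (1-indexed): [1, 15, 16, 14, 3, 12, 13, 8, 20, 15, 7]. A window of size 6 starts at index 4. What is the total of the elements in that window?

70

Elements at indices 4..9: 14, 3, 12, 13, 8, 20
sum(14, 3, 12, 13, 8, 20) = 70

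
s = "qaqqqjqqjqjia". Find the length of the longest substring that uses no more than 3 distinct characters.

Extend right; when distinct count exceeds 3, shrink from the left:
[q] 1 distinct, len 1
[q, a] 2 distinct, len 2
[q, a, q] 2 distinct, len 3
[q, a, q, q] 2 distinct, len 4
[q, a, q, q, q] 2 distinct, len 5
[q, a, q, q, q, j] 3 distinct, len 6
[q, a, q, q, q, j, q] 3 distinct, len 7
[q, a, q, q, q, j, q, q] 3 distinct, len 8
[q, a, q, q, q, j, q, q, j] 3 distinct, len 9
[q, a, q, q, q, j, q, q, j, q] 3 distinct, len 10
[q, a, q, q, q, j, q, q, j, q, j] 3 distinct, len 11
[q, q, q, j, q, q, j, q, j, i] 3 distinct, len 10
[j, i, a] 3 distinct, len 3
Longest length with ≤3 distinct: 11.

11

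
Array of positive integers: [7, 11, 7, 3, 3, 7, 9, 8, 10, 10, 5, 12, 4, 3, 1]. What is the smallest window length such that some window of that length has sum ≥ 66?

add 7: running sum 7 < 66
add 11: running sum 18 < 66
add 7: running sum 25 < 66
add 3: running sum 28 < 66
add 3: running sum 31 < 66
add 7: running sum 38 < 66
add 9: running sum 47 < 66
add 8: running sum 55 < 66
add 10: running sum 65 < 66
add 10: shortest ending here [11, 7, 3, 3, 7, 9, 8, 10, 10] sum 68, len 9
add 5: shortest ending here [11, 7, 3, 3, 7, 9, 8, 10, 10, 5] sum 73, len 10
add 12: shortest ending here [3, 3, 7, 9, 8, 10, 10, 5, 12] sum 67, len 9
add 4: shortest ending here [3, 7, 9, 8, 10, 10, 5, 12, 4] sum 68, len 9
add 3: shortest ending here [7, 9, 8, 10, 10, 5, 12, 4, 3] sum 68, len 9
add 1: shortest ending here [7, 9, 8, 10, 10, 5, 12, 4, 3, 1] sum 69, len 10
Shortest qualifying length: 9.

9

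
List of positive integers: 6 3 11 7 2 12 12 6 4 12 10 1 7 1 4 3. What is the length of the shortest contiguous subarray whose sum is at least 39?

5

Extend right; whenever the sum reaches 39, record the length and shrink from the left:
add 6: running sum 6 < 39
add 3: running sum 9 < 39
add 11: running sum 20 < 39
add 7: running sum 27 < 39
add 2: running sum 29 < 39
end 5: [6, 3, 11, 7, 2, 12] sum 41, len 6
end 6: [11, 7, 2, 12, 12] sum 44, len 5
end 7: [7, 2, 12, 12, 6] sum 39, len 5
end 8: [7, 2, 12, 12, 6, 4] sum 43, len 6
end 9: [12, 12, 6, 4, 12] sum 46, len 5
end 10: [12, 6, 4, 12, 10] sum 44, len 5
end 11: [12, 6, 4, 12, 10, 1] sum 45, len 6
end 12: [6, 4, 12, 10, 1, 7] sum 40, len 6
end 13: [6, 4, 12, 10, 1, 7, 1] sum 41, len 7
end 14: [4, 12, 10, 1, 7, 1, 4] sum 39, len 7
end 15: [4, 12, 10, 1, 7, 1, 4, 3] sum 42, len 8
Shortest qualifying length: 5.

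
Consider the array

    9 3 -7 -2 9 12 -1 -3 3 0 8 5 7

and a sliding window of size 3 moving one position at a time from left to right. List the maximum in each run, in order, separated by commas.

(9, 3, -7) → max 9
(3, -7, -2) → max 3
(-7, -2, 9) → max 9
(-2, 9, 12) → max 12
(9, 12, -1) → max 12
(12, -1, -3) → max 12
(-1, -3, 3) → max 3
(-3, 3, 0) → max 3
(3, 0, 8) → max 8
(0, 8, 5) → max 8
(8, 5, 7) → max 8

9, 3, 9, 12, 12, 12, 3, 3, 8, 8, 8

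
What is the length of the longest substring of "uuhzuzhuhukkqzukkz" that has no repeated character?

[u] len 1
[u] len 1
[u, h] len 2
[u, h, z] len 3
[h, z, u] len 3
[u, z] len 2
[u, z, h] len 3
[z, h, u] len 3
[u, h] len 2
[h, u] len 2
[h, u, k] len 3
[k] len 1
[k, q] len 2
[k, q, z] len 3
[k, q, z, u] len 4
[q, z, u, k] len 4
[k] len 1
[k, z] len 2
Longest all-distinct length: 4.

4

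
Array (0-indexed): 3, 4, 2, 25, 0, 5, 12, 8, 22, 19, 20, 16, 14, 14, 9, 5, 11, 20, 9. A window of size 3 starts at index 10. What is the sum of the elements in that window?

50

Elements at indices 10..12: 20, 16, 14
sum(20, 16, 14) = 50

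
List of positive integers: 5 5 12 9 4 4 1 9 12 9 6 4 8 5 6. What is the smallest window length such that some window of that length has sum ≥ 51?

add 5: running sum 5 < 51
add 5: running sum 10 < 51
add 12: running sum 22 < 51
add 9: running sum 31 < 51
add 4: running sum 35 < 51
add 4: running sum 39 < 51
add 1: running sum 40 < 51
add 9: running sum 49 < 51
end 8: [12, 9, 4, 4, 1, 9, 12] sum 51, len 7
end 9: [12, 9, 4, 4, 1, 9, 12, 9] sum 60, len 8
end 10: [9, 4, 4, 1, 9, 12, 9, 6] sum 54, len 8
end 11: [9, 4, 4, 1, 9, 12, 9, 6, 4] sum 58, len 9
end 12: [4, 1, 9, 12, 9, 6, 4, 8] sum 53, len 8
end 13: [9, 12, 9, 6, 4, 8, 5] sum 53, len 7
end 14: [9, 12, 9, 6, 4, 8, 5, 6] sum 59, len 8
Shortest qualifying length: 7.

7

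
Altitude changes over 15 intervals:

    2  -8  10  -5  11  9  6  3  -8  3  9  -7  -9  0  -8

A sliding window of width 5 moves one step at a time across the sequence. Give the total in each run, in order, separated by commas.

10, 17, 31, 24, 21, 13, 13, 0, -12, -4, -15

[2, -8, 10, -5, 11] → sum 10
[-8, 10, -5, 11, 9] → sum 17
[10, -5, 11, 9, 6] → sum 31
[-5, 11, 9, 6, 3] → sum 24
[11, 9, 6, 3, -8] → sum 21
[9, 6, 3, -8, 3] → sum 13
[6, 3, -8, 3, 9] → sum 13
[3, -8, 3, 9, -7] → sum 0
[-8, 3, 9, -7, -9] → sum -12
[3, 9, -7, -9, 0] → sum -4
[9, -7, -9, 0, -8] → sum -15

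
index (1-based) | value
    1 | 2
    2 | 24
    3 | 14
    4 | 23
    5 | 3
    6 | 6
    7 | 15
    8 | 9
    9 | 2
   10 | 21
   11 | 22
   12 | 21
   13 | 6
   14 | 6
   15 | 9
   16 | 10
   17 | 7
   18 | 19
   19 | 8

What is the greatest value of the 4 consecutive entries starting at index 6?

Elements at indices 6..9: 6, 15, 9, 2
max(6, 15, 9, 2) = 15

15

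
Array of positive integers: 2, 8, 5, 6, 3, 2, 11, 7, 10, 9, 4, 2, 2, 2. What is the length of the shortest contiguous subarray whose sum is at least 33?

4

add 2: running sum 2 < 33
add 8: running sum 10 < 33
add 5: running sum 15 < 33
add 6: running sum 21 < 33
add 3: running sum 24 < 33
add 2: running sum 26 < 33
add 11: shortest ending here [8, 5, 6, 3, 2, 11] sum 35, len 6
add 7: shortest ending here [5, 6, 3, 2, 11, 7] sum 34, len 6
add 10: shortest ending here [3, 2, 11, 7, 10] sum 33, len 5
add 9: shortest ending here [11, 7, 10, 9] sum 37, len 4
add 4: shortest ending here [11, 7, 10, 9, 4] sum 41, len 5
add 2: shortest ending here [11, 7, 10, 9, 4, 2] sum 43, len 6
add 2: shortest ending here [7, 10, 9, 4, 2, 2] sum 34, len 6
add 2: shortest ending here [7, 10, 9, 4, 2, 2, 2] sum 36, len 7
Shortest qualifying length: 4.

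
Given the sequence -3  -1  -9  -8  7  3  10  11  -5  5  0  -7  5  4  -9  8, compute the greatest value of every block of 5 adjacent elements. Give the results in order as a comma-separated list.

7, 7, 10, 11, 11, 11, 11, 11, 5, 5, 5, 8

Sliding a size-5 window across the 16 values:
-3 -1 -9 -8 7 → max 7
-1 -9 -8 7 3 → max 7
-9 -8 7 3 10 → max 10
-8 7 3 10 11 → max 11
7 3 10 11 -5 → max 11
3 10 11 -5 5 → max 11
10 11 -5 5 0 → max 11
11 -5 5 0 -7 → max 11
-5 5 0 -7 5 → max 5
5 0 -7 5 4 → max 5
0 -7 5 4 -9 → max 5
-7 5 4 -9 8 → max 8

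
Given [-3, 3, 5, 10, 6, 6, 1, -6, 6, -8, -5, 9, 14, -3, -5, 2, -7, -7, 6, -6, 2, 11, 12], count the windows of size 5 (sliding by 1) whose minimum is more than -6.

[-3, 3, 5, 10, 6] → min -3  > -6 ✓
[3, 5, 10, 6, 6] → min 3  > -6 ✓
[5, 10, 6, 6, 1] → min 1  > -6 ✓
[10, 6, 6, 1, -6] → min -6
[6, 6, 1, -6, 6] → min -6
[6, 1, -6, 6, -8] → min -8
[1, -6, 6, -8, -5] → min -8
[-6, 6, -8, -5, 9] → min -8
[6, -8, -5, 9, 14] → min -8
[-8, -5, 9, 14, -3] → min -8
[-5, 9, 14, -3, -5] → min -5  > -6 ✓
[9, 14, -3, -5, 2] → min -5  > -6 ✓
[14, -3, -5, 2, -7] → min -7
[-3, -5, 2, -7, -7] → min -7
[-5, 2, -7, -7, 6] → min -7
[2, -7, -7, 6, -6] → min -7
[-7, -7, 6, -6, 2] → min -7
[-7, 6, -6, 2, 11] → min -7
[6, -6, 2, 11, 12] → min -6
5 windows satisfy the condition.

5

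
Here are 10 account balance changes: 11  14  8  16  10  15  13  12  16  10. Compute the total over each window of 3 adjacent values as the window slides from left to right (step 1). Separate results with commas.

33, 38, 34, 41, 38, 40, 41, 38

[11, 14, 8] → sum 33
[14, 8, 16] → sum 38
[8, 16, 10] → sum 34
[16, 10, 15] → sum 41
[10, 15, 13] → sum 38
[15, 13, 12] → sum 40
[13, 12, 16] → sum 41
[12, 16, 10] → sum 38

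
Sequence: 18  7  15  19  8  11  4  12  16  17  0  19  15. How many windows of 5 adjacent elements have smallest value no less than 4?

18 7 15 19 8 → min 7  ≥ 4 ✓
7 15 19 8 11 → min 7  ≥ 4 ✓
15 19 8 11 4 → min 4  ≥ 4 ✓
19 8 11 4 12 → min 4  ≥ 4 ✓
8 11 4 12 16 → min 4  ≥ 4 ✓
11 4 12 16 17 → min 4  ≥ 4 ✓
4 12 16 17 0 → min 0
12 16 17 0 19 → min 0
16 17 0 19 15 → min 0
6 windows satisfy the condition.

6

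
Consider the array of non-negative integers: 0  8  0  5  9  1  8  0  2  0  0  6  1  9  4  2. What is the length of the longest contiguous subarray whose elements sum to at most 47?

Extend to the right; shrink from the left whenever the sum exceeds 47:
[0] sum 0 len 1
[0, 8] sum 8 len 2
[0, 8, 0] sum 8 len 3
[0, 8, 0, 5] sum 13 len 4
[0, 8, 0, 5, 9] sum 22 len 5
[0, 8, 0, 5, 9, 1] sum 23 len 6
[0, 8, 0, 5, 9, 1, 8] sum 31 len 7
[0, 8, 0, 5, 9, 1, 8, 0] sum 31 len 8
[0, 8, 0, 5, 9, 1, 8, 0, 2] sum 33 len 9
[0, 8, 0, 5, 9, 1, 8, 0, 2, 0] sum 33 len 10
[0, 8, 0, 5, 9, 1, 8, 0, 2, 0, 0] sum 33 len 11
[0, 8, 0, 5, 9, 1, 8, 0, 2, 0, 0, 6] sum 39 len 12
[0, 8, 0, 5, 9, 1, 8, 0, 2, 0, 0, 6, 1] sum 40 len 13
[0, 5, 9, 1, 8, 0, 2, 0, 0, 6, 1, 9] sum 41 len 12
[0, 5, 9, 1, 8, 0, 2, 0, 0, 6, 1, 9, 4] sum 45 len 13
[0, 5, 9, 1, 8, 0, 2, 0, 0, 6, 1, 9, 4, 2] sum 47 len 14
Longest length seen: 14.

14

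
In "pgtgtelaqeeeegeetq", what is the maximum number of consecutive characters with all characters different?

add p: [p] len 1
add g: [p, g] len 2
add t: [p, g, t] len 3
add g (repeat g, move left end past it): [t, g] len 2
add t (repeat t, move left end past it): [g, t] len 2
add e: [g, t, e] len 3
add l: [g, t, e, l] len 4
add a: [g, t, e, l, a] len 5
add q: [g, t, e, l, a, q] len 6
add e (repeat e, move left end past it): [l, a, q, e] len 4
add e (repeat e, move left end past it): [e] len 1
add e (repeat e, move left end past it): [e] len 1
add e (repeat e, move left end past it): [e] len 1
add g: [e, g] len 2
add e (repeat e, move left end past it): [g, e] len 2
add e (repeat e, move left end past it): [e] len 1
add t: [e, t] len 2
add q: [e, t, q] len 3
Longest all-distinct length: 6.

6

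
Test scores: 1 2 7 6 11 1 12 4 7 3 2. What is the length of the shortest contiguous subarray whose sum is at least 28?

4

Extend right; whenever the sum reaches 28, record the length and shrink from the left:
add 1: running sum 1 < 28
add 2: running sum 3 < 28
add 7: running sum 10 < 28
add 6: running sum 16 < 28
add 11: running sum 27 < 28
end 5: [1, 2, 7, 6, 11, 1] sum 28, len 6
end 6: [6, 11, 1, 12] sum 30, len 4
end 7: [11, 1, 12, 4] sum 28, len 4
end 8: [11, 1, 12, 4, 7] sum 35, len 5
end 9: [11, 1, 12, 4, 7, 3] sum 38, len 6
end 10: [12, 4, 7, 3, 2] sum 28, len 5
Shortest qualifying length: 4.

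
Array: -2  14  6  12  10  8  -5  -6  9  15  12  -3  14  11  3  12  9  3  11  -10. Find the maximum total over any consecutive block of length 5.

50

[-2, 14, 6, 12, 10] → sum 40
[14, 6, 12, 10, 8] → sum 50
[6, 12, 10, 8, -5] → sum 31
[12, 10, 8, -5, -6] → sum 19
[10, 8, -5, -6, 9] → sum 16
[8, -5, -6, 9, 15] → sum 21
[-5, -6, 9, 15, 12] → sum 25
[-6, 9, 15, 12, -3] → sum 27
[9, 15, 12, -3, 14] → sum 47
[15, 12, -3, 14, 11] → sum 49
[12, -3, 14, 11, 3] → sum 37
[-3, 14, 11, 3, 12] → sum 37
[14, 11, 3, 12, 9] → sum 49
[11, 3, 12, 9, 3] → sum 38
[3, 12, 9, 3, 11] → sum 38
[12, 9, 3, 11, -10] → sum 25
Maximum of these is 50.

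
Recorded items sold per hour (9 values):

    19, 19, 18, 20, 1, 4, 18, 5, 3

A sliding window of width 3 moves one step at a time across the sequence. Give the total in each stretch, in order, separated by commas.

56, 57, 39, 25, 23, 27, 26

Sliding a size-3 window across the 9 values:
[19, 19, 18] → sum 56
[19, 18, 20] → sum 57
[18, 20, 1] → sum 39
[20, 1, 4] → sum 25
[1, 4, 18] → sum 23
[4, 18, 5] → sum 27
[18, 5, 3] → sum 26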